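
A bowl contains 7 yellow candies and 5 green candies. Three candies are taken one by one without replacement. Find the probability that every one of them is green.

P(every draw is green) = 5/12 × 4/11 × 3/10 = 60/1320 = 1/22.

1/22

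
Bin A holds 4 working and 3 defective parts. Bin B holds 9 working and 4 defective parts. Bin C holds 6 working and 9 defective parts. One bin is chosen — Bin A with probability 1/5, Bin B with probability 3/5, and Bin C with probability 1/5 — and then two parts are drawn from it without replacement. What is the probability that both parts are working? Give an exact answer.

From Bin A: P(both working) = (4/7)(3/6) = 2/7.
From Bin B: P(both working) = (9/13)(8/12) = 6/13.
From Bin C: P(both working) = (6/15)(5/14) = 1/7.
Total probability = (1/5)(2/7) + (3/5)(6/13) + (1/5)(1/7) = 33/91.

33/91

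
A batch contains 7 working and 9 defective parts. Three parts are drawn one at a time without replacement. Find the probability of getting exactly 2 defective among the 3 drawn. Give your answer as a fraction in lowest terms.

9/20

One ordering (defective drawn first) has probability 9/16 × 8/15 × 7/14 = 504/3360 = 3/20.
There are C(3,2) = 3 such orderings, each equally likely, so P = 3 × 3/20 = 9/20.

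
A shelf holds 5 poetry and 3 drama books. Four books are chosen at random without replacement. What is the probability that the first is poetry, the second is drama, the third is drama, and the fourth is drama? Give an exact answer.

Multiply the probability of each draw given the previous ones:
P = 5/8 × 3/7 × 2/6 × 1/5 = 30/1680 = 1/56.

1/56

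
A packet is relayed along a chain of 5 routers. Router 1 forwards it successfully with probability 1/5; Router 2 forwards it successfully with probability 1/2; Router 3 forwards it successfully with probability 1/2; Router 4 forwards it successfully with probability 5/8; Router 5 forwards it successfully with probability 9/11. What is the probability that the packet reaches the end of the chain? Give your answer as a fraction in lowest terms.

9/352

Each stage is reached only if all earlier stages succeed, so
P = 1/5 × 1/2 × 1/2 × 5/8 × 9/11 = 45/1760 = 9/352.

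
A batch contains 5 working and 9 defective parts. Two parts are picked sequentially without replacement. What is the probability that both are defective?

P = 9/14 × 8/13 = 72/182 = 36/91.

36/91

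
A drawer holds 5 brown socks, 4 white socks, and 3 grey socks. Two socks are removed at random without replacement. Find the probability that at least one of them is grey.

P(no grey) = 9/12 × 8/11 = 72/132 = 6/11.
P(at least one) = 1 − 6/11 = 5/11.

5/11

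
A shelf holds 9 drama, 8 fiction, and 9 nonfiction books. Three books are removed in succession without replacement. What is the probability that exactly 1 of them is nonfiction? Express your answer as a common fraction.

153/325

One ordering (nonfiction drawn first) has probability 9/26 × 17/25 × 16/24 = 2448/15600 = 51/325.
There are C(3,1) = 3 such orderings, each equally likely, so P = 3 × 51/325 = 153/325.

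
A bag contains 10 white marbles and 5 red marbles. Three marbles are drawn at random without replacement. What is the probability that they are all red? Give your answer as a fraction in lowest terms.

2/91

P(all red) = 5/15 × 4/14 × 3/13 = 60/2730 = 2/91.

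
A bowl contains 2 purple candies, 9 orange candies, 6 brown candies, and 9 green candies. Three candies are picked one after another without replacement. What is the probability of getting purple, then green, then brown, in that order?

Multiply the probability of each draw given the previous ones:
P = 2/26 × 9/25 × 6/24 = 108/15600 = 9/1300.

9/1300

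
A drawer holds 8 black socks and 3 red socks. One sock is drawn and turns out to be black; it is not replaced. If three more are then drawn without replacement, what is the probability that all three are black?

7/24

After the first draw, 7 of the remaining 10 socks are black.
P = 7/10 × 6/9 × 5/8 = 210/720 = 7/24.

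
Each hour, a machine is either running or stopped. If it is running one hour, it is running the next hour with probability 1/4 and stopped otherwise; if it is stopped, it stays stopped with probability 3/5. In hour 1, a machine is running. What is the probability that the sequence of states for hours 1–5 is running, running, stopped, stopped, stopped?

Hour 1 is given. For each transition, use the conditional probability from the current state:
P(running | running) = 1/4; P(stopped | running) = 3/4; P(stopped | stopped) = 3/5; P(stopped | stopped) = 3/5.
P = 1/4 × 3/4 × 3/5 × 3/5 = 27/400.

27/400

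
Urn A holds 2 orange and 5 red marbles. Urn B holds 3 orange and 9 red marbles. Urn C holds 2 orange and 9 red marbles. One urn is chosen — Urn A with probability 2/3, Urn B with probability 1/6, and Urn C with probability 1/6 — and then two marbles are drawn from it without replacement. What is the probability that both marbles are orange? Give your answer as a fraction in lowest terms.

From Urn A: P(both orange) = (2/7)(1/6) = 1/21.
From Urn B: P(both orange) = (3/12)(2/11) = 1/22.
From Urn C: P(both orange) = (2/11)(1/10) = 1/55.
Total probability = (2/3)(1/21) + (1/6)(1/22) + (1/6)(1/55) = 587/13860.

587/13860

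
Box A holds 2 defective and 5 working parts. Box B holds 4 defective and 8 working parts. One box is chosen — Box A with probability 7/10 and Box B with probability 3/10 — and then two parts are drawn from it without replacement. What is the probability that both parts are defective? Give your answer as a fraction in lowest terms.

From Box A: P(both defective) = (2/7)(1/6) = 1/21.
From Box B: P(both defective) = (4/12)(3/11) = 1/11.
Total probability = (7/10)(1/21) + (3/10)(1/11) = 2/33.

2/33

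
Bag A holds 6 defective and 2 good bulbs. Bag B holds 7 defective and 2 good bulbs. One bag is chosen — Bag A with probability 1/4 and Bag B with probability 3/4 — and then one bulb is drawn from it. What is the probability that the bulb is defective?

From Bag A: P(defective) = 6/8.
From Bag B: P(defective) = 7/9.
Total probability = (1/4)(6/8) + (3/4)(7/9) = 37/48.

37/48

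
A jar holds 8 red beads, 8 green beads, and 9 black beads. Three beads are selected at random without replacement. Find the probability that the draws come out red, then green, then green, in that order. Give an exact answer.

Multiply the probability of each draw given the previous ones:
P = 8/25 × 8/24 × 7/23 = 448/13800 = 56/1725.

56/1725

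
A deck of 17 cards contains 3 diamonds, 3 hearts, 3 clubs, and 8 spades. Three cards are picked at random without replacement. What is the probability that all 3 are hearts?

1/680

P(every draw is a heart) = 3/17 × 2/16 × 1/15 = 6/4080 = 1/680.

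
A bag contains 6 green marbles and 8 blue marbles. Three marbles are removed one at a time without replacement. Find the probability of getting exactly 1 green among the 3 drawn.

One ordering (green drawn first) has probability 6/14 × 8/13 × 7/12 = 336/2184 = 2/13.
There are C(3,1) = 3 such orderings, each equally likely, so P = 3 × 2/13 = 6/13.

6/13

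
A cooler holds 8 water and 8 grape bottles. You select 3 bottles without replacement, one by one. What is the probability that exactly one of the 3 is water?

2/5

One ordering (water drawn first) has probability 8/16 × 8/15 × 7/14 = 448/3360 = 2/15.
There are C(3,1) = 3 such orderings, each equally likely, so P = 3 × 2/15 = 2/5.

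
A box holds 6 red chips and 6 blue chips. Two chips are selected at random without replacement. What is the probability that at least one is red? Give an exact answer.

17/22

P(no red) = 6/12 × 5/11 = 30/132 = 5/22.
P(at least one) = 1 − 5/22 = 17/22.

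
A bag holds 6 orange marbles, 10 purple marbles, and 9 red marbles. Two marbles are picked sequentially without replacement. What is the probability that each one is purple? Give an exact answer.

3/20

P(every draw is purple) = 10/25 × 9/24 = 90/600 = 3/20.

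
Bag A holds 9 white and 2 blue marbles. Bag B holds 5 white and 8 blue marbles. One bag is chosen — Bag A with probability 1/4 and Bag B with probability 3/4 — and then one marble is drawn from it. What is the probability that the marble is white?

141/286

From Bag A: P(white) = 9/11.
From Bag B: P(white) = 5/13.
Total probability = (1/4)(9/11) + (3/4)(5/13) = 141/286.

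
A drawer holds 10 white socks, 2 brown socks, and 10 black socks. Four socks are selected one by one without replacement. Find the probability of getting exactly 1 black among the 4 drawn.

40/133

One ordering (black drawn first) has probability 10/22 × 12/21 × 11/20 × 10/19 = 13200/175560 = 10/133.
There are C(4,1) = 4 such orderings, each equally likely, so P = 4 × 10/133 = 40/133.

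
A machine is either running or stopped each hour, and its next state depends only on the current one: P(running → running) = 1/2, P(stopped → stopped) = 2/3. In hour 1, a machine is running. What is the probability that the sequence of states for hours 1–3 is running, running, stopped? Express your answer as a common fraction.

Hour 1 is given. For each transition, use the conditional probability from the current state:
P(running | running) = 1/2; P(stopped | running) = 1/2.
P = 1/2 × 1/2 = 1/4.

1/4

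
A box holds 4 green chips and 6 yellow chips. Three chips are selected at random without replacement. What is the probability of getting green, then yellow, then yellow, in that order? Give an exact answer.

1/6

Each draw changes the counts, so multiply the conditional probabilities along the sequence:
P = 4/10 × 6/9 × 5/8 = 120/720 = 1/6.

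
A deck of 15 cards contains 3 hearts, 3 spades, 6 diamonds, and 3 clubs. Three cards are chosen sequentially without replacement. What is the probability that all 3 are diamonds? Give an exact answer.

P = 6/15 × 5/14 × 4/13 = 120/2730 = 4/91.

4/91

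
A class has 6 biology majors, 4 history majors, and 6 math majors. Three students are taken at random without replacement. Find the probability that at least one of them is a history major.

P(no history majors) = 12/16 × 11/15 × 10/14 = 1320/3360 = 11/28.
P(at least one) = 1 − 11/28 = 17/28.

17/28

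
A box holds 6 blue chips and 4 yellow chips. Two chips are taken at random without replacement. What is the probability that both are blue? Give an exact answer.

P(all blue) = 6/10 × 5/9 = 30/90 = 1/3.

1/3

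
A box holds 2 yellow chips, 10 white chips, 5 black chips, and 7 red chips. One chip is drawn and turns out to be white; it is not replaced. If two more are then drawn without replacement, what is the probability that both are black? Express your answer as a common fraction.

10/253

With the first chip removed, 5 black remain out of 23.
P = 5/23 × 4/22 = 20/506 = 10/253.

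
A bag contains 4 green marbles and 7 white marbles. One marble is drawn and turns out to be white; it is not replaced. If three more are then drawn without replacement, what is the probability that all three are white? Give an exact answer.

1/6

After the first draw, 6 of the remaining 10 marbles are white.
P = 6/10 × 5/9 × 4/8 = 120/720 = 1/6.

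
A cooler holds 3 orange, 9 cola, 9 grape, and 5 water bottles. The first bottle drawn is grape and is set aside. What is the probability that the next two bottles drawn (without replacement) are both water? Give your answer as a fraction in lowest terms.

1/30

After the first draw, 5 of the remaining 25 bottles are water.
P = 5/25 × 4/24 = 20/600 = 1/30.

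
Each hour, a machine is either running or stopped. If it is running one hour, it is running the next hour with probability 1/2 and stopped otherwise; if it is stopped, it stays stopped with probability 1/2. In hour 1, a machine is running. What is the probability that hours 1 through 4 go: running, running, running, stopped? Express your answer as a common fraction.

Hour 1 is given. For each transition, use the conditional probability from the current state:
P(running | running) = 1/2; P(running | running) = 1/2; P(stopped | running) = 1/2.
P = 1/2 × 1/2 × 1/2 = 1/8.

1/8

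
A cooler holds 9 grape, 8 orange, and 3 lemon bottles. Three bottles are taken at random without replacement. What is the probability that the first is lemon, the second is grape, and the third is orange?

3/95

Multiply the probability of each draw given the previous ones:
P = 3/20 × 9/19 × 8/18 = 216/6840 = 3/95.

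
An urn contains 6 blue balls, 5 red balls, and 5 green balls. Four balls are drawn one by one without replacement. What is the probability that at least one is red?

149/182

P(no red) = 11/16 × 10/15 × 9/14 × 8/13 = 7920/43680 = 33/182.
P(at least one) = 1 − 33/182 = 149/182.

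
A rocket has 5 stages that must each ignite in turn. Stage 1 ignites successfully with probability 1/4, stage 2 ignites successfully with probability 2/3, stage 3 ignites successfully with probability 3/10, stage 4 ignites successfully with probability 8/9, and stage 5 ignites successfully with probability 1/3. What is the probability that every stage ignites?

Multiplying along the chain,
P = 1/4 × 2/3 × 3/10 × 8/9 × 1/3 = 48/3240 = 2/135.

2/135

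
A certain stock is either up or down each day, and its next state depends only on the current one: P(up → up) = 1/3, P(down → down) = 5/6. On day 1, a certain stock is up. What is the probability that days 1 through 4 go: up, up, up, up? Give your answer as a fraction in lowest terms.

1/27

Day 1 is given. For each transition, use the conditional probability from the current state:
P(up | up) = 1/3; P(up | up) = 1/3; P(up | up) = 1/3.
P = 1/3 × 1/3 × 1/3 = 1/27.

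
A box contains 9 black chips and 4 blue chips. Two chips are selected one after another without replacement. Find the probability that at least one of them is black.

P(no black) = 4/13 × 3/12 = 12/156 = 1/13.
P(at least one) = 1 − 1/13 = 12/13.

12/13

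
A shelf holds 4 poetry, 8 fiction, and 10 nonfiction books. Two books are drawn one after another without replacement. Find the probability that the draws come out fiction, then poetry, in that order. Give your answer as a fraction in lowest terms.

Chain rule:
P = 8/22 × 4/21 = 32/462 = 16/231.

16/231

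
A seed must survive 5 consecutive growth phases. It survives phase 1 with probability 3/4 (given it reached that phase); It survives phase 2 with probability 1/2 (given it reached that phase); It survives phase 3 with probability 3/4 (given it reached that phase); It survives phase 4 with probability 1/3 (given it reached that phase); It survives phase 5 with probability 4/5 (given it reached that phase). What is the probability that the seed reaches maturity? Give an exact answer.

Multiplying along the chain,
P = 3/4 × 1/2 × 3/4 × 1/3 × 4/5 = 36/480 = 3/40.

3/40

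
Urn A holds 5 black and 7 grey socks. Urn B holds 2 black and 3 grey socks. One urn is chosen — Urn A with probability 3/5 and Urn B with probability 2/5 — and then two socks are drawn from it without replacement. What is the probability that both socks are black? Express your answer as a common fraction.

36/275

From Urn A: P(both black) = (5/12)(4/11) = 5/33.
From Urn B: P(both black) = (2/5)(1/4) = 1/10.
Total probability = (3/5)(5/33) + (2/5)(1/10) = 36/275.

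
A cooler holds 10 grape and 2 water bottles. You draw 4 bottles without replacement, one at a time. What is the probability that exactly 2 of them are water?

One ordering (water drawn first) has probability 2/12 × 1/11 × 10/10 × 9/9 = 180/11880 = 1/66.
There are C(4,2) = 6 such orderings, each equally likely, so P = 6 × 1/66 = 1/11.

1/11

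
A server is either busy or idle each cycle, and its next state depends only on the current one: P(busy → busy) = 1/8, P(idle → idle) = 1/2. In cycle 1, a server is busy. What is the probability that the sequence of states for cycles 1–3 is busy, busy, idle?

Cycle 1 is given. For each transition, use the conditional probability from the current state:
P(busy | busy) = 1/8; P(idle | busy) = 7/8.
P = 1/8 × 7/8 = 7/64.

7/64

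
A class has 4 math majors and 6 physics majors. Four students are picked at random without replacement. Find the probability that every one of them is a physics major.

P(every draw is a physics major) = 6/10 × 5/9 × 4/8 × 3/7 = 360/5040 = 1/14.

1/14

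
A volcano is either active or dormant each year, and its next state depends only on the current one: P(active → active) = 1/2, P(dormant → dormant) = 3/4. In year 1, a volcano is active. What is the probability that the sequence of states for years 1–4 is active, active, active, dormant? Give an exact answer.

Year 1 is given. For each transition, use the conditional probability from the current state:
P(active | active) = 1/2; P(active | active) = 1/2; P(dormant | active) = 1/2.
P = 1/2 × 1/2 × 1/2 = 1/8.

1/8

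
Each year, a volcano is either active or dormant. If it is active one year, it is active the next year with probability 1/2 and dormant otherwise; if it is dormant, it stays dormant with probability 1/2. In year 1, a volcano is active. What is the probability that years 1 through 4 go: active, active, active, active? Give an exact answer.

1/8

Year 1 is given. For each transition, use the conditional probability from the current state:
P(active | active) = 1/2; P(active | active) = 1/2; P(active | active) = 1/2.
P = 1/2 × 1/2 × 1/2 = 1/8.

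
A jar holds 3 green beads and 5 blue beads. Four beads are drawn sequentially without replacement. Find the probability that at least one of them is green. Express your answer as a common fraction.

P(no green) = 5/8 × 4/7 × 3/6 × 2/5 = 120/1680 = 1/14.
P(at least one) = 1 − 1/14 = 13/14.

13/14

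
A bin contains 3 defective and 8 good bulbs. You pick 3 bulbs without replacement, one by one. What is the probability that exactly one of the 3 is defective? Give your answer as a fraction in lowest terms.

One ordering (defective drawn first) has probability 3/11 × 8/10 × 7/9 = 168/990 = 28/165.
There are C(3,1) = 3 such orderings, each equally likely, so P = 3 × 28/165 = 28/55.

28/55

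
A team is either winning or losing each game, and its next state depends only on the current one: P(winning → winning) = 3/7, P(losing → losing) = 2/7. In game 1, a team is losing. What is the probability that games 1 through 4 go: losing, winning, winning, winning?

45/343

Game 1 is given. For each transition, use the conditional probability from the current state:
P(winning | losing) = 5/7; P(winning | winning) = 3/7; P(winning | winning) = 3/7.
P = 5/7 × 3/7 × 3/7 = 45/343.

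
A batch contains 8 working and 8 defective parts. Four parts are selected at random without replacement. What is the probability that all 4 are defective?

1/26

P(every draw is defective) = 8/16 × 7/15 × 6/14 × 5/13 = 1680/43680 = 1/26.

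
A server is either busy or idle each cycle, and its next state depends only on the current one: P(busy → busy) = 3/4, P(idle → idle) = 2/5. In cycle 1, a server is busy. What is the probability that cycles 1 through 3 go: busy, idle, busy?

3/20

Cycle 1 is given. For each transition, use the conditional probability from the current state:
P(idle | busy) = 1/4; P(busy | idle) = 3/5.
P = 1/4 × 3/5 = 3/20.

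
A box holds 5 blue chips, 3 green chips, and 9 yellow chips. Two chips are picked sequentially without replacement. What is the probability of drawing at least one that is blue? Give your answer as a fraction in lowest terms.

P(no blue) = 12/17 × 11/16 = 132/272 = 33/68.
P(at least one) = 1 − 33/68 = 35/68.

35/68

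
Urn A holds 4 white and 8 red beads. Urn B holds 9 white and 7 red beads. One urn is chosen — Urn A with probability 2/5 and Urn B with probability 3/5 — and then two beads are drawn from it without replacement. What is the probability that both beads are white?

119/550

From Urn A: P(both white) = (4/12)(3/11) = 1/11.
From Urn B: P(both white) = (9/16)(8/15) = 3/10.
Total probability = (2/5)(1/11) + (3/5)(3/10) = 119/550.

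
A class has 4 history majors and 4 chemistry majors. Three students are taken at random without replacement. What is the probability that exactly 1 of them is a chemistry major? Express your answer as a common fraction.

One ordering (a chemistry major drawn first) has probability 4/8 × 4/7 × 3/6 = 48/336 = 1/7.
There are C(3,1) = 3 such orderings, each equally likely, so P = 3 × 1/7 = 3/7.

3/7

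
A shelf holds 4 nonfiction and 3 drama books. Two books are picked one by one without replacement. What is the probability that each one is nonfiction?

P(every draw is nonfiction) = 4/7 × 3/6 = 12/42 = 2/7.

2/7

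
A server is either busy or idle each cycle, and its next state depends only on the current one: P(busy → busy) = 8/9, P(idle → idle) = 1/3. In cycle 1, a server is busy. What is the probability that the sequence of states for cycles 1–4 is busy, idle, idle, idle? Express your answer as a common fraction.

1/81

Cycle 1 is given. For each transition, use the conditional probability from the current state:
P(idle | busy) = 1/9; P(idle | idle) = 1/3; P(idle | idle) = 1/3.
P = 1/9 × 1/3 × 1/3 = 1/81.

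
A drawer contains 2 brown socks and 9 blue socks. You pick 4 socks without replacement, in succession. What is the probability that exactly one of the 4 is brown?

One ordering (brown drawn first) has probability 2/11 × 9/10 × 8/9 × 7/8 = 1008/7920 = 7/55.
There are C(4,1) = 4 such orderings, each equally likely, so P = 4 × 7/55 = 28/55.

28/55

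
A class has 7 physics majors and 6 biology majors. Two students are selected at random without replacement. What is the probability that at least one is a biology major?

P(no biology majors) = 7/13 × 6/12 = 42/156 = 7/26.
P(at least one) = 1 − 7/26 = 19/26.

19/26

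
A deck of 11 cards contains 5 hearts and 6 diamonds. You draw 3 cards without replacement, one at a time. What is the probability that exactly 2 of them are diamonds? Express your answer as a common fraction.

5/11

One ordering (diamonds drawn first) has probability 6/11 × 5/10 × 5/9 = 150/990 = 5/33.
There are C(3,2) = 3 such orderings, each equally likely, so P = 3 × 5/33 = 5/11.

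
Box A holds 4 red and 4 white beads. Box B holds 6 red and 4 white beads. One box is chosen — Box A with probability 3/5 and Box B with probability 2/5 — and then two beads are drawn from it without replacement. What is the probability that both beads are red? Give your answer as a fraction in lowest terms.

11/42

From Box A: P(both red) = (4/8)(3/7) = 3/14.
From Box B: P(both red) = (6/10)(5/9) = 1/3.
Total probability = (3/5)(3/14) + (2/5)(1/3) = 11/42.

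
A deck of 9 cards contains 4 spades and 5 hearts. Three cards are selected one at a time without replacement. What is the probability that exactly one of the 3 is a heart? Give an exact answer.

5/14

One ordering (a heart drawn first) has probability 5/9 × 4/8 × 3/7 = 60/504 = 5/42.
There are C(3,1) = 3 such orderings, each equally likely, so P = 3 × 5/42 = 5/14.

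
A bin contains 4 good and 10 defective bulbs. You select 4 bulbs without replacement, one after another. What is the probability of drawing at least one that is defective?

P(no defective) = 4/14 × 3/13 × 2/12 × 1/11 = 24/24024 = 1/1001.
P(at least one) = 1 − 1/1001 = 1000/1001.

1000/1001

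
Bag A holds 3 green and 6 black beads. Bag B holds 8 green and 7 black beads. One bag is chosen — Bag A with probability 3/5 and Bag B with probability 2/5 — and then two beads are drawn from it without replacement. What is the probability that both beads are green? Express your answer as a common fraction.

From Bag A: P(both green) = (3/9)(2/8) = 1/12.
From Bag B: P(both green) = (8/15)(7/14) = 4/15.
Total probability = (3/5)(1/12) + (2/5)(4/15) = 47/300.

47/300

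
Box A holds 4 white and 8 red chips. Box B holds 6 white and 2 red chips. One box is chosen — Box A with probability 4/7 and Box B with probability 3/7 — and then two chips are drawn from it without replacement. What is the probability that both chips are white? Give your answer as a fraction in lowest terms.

607/2156

From Box A: P(both white) = (4/12)(3/11) = 1/11.
From Box B: P(both white) = (6/8)(5/7) = 15/28.
Total probability = (4/7)(1/11) + (3/7)(15/28) = 607/2156.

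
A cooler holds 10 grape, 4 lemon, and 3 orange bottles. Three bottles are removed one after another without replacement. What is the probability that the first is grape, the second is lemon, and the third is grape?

Multiply the probability of each draw given the previous ones:
P = 10/17 × 4/16 × 9/15 = 360/4080 = 3/34.

3/34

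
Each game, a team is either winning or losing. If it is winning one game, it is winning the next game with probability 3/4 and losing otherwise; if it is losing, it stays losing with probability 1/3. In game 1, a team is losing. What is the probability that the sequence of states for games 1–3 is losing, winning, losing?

1/6

Game 1 is given. For each transition, use the conditional probability from the current state:
P(winning | losing) = 2/3; P(losing | winning) = 1/4.
P = 2/3 × 1/4 = 2/12 = 1/6.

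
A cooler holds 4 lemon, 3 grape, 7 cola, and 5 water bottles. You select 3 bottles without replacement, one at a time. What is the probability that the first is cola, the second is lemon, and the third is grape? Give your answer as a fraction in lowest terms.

14/969

Chain rule:
P = 7/19 × 4/18 × 3/17 = 84/5814 = 14/969.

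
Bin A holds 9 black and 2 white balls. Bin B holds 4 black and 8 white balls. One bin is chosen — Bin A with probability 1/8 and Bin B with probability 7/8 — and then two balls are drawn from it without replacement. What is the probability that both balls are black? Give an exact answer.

71/440

From Bin A: P(both black) = (9/11)(8/10) = 36/55.
From Bin B: P(both black) = (4/12)(3/11) = 1/11.
Total probability = (1/8)(36/55) + (7/8)(1/11) = 71/440.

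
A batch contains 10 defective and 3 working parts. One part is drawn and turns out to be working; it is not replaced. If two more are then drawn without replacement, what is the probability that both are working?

1/66

After the first draw, 2 of the remaining 12 parts are working.
P = 2/12 × 1/11 = 2/132 = 1/66.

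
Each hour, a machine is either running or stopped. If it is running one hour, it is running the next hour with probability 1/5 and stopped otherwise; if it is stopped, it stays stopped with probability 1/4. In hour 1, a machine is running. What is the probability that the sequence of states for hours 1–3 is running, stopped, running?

Hour 1 is given. For each transition, use the conditional probability from the current state:
P(stopped | running) = 4/5; P(running | stopped) = 3/4.
P = 4/5 × 3/4 = 12/20 = 3/5.

3/5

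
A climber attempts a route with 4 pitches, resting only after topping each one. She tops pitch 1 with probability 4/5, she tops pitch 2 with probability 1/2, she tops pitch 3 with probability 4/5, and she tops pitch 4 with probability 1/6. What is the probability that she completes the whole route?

4/75

The events are sequential, so multiply the conditional probabilities:
P = 4/5 × 1/2 × 4/5 × 1/6 = 16/300 = 4/75.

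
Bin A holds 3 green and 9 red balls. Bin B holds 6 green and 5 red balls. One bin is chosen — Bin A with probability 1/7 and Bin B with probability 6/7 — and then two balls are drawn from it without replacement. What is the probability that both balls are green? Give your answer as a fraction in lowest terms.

37/154

From Bin A: P(both green) = (3/12)(2/11) = 1/22.
From Bin B: P(both green) = (6/11)(5/10) = 3/11.
Total probability = (1/7)(1/22) + (6/7)(3/11) = 37/154.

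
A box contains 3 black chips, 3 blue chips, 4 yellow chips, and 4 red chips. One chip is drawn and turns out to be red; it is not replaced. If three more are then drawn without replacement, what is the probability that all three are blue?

1/286

With the first chip removed, 3 blue remain out of 13.
P = 3/13 × 2/12 × 1/11 = 6/1716 = 1/286.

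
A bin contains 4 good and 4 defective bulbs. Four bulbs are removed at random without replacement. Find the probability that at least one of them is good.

69/70

P(no good) = 4/8 × 3/7 × 2/6 × 1/5 = 24/1680 = 1/70.
P(at least one) = 1 − 1/70 = 69/70.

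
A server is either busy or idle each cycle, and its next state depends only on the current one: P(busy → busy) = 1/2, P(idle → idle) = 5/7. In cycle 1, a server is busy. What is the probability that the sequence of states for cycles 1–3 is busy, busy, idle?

Cycle 1 is given. For each transition, use the conditional probability from the current state:
P(busy | busy) = 1/2; P(idle | busy) = 1/2.
P = 1/2 × 1/2 = 1/4.

1/4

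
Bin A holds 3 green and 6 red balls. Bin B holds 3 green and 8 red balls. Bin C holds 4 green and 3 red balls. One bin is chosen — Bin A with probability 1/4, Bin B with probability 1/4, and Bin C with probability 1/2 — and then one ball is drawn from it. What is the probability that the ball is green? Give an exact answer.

From Bin A: P(green) = 3/9.
From Bin B: P(green) = 3/11.
From Bin C: P(green) = 4/7.
Total probability = (1/4)(3/9) + (1/4)(3/11) + (1/2)(4/7) = 101/231.

101/231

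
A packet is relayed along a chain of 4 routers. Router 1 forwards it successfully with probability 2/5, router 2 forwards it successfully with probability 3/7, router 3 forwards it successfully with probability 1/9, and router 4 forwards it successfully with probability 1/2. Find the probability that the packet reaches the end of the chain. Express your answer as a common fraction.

Multiplying along the chain,
P = 2/5 × 3/7 × 1/9 × 1/2 = 6/630 = 1/105.

1/105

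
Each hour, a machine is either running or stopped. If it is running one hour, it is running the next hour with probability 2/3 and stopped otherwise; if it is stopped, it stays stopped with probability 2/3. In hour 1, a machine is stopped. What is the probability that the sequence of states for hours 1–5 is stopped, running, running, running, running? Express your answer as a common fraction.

8/81

Hour 1 is given. For each transition, use the conditional probability from the current state:
P(running | stopped) = 1/3; P(running | running) = 2/3; P(running | running) = 2/3; P(running | running) = 2/3.
P = 1/3 × 2/3 × 2/3 × 2/3 = 8/81.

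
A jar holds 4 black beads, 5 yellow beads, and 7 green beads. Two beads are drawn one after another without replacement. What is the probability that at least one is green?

P(no green) = 9/16 × 8/15 = 72/240 = 3/10.
P(at least one) = 1 − 3/10 = 7/10.

7/10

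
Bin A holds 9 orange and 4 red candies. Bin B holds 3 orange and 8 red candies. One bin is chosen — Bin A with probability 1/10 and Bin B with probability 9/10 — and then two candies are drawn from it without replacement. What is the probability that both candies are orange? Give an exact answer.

From Bin A: P(both orange) = (9/13)(8/12) = 6/13.
From Bin B: P(both orange) = (3/11)(2/10) = 3/55.
Total probability = (1/10)(6/13) + (9/10)(3/55) = 681/7150.

681/7150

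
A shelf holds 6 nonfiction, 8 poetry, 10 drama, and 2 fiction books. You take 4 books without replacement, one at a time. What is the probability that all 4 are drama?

21/1495

P = 10/26 × 9/25 × 8/24 × 7/23 = 5040/358800 = 21/1495.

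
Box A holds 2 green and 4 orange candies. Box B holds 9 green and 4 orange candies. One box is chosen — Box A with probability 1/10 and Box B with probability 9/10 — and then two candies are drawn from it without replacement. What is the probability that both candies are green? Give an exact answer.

From Box A: P(both green) = (2/6)(1/5) = 1/15.
From Box B: P(both green) = (9/13)(8/12) = 6/13.
Total probability = (1/10)(1/15) + (9/10)(6/13) = 823/1950.

823/1950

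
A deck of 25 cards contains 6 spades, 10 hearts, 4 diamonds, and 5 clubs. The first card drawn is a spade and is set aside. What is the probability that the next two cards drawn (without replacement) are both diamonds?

After the first draw, 4 of the remaining 24 cards are diamonds.
P = 4/24 × 3/23 = 12/552 = 1/46.

1/46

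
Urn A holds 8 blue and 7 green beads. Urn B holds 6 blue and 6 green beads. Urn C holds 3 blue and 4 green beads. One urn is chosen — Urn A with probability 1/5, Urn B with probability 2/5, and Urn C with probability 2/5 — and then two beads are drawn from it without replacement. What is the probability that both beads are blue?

1163/5775

From Urn A: P(both blue) = (8/15)(7/14) = 4/15.
From Urn B: P(both blue) = (6/12)(5/11) = 5/22.
From Urn C: P(both blue) = (3/7)(2/6) = 1/7.
Total probability = (1/5)(4/15) + (2/5)(5/22) + (2/5)(1/7) = 1163/5775.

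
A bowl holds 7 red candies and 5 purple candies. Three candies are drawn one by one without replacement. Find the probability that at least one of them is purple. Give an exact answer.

P(no purple) = 7/12 × 6/11 × 5/10 = 210/1320 = 7/44.
P(at least one) = 1 − 7/44 = 37/44.

37/44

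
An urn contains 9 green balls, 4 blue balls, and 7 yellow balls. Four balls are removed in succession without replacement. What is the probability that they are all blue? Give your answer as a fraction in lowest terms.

1/4845

P(all blue) = 4/20 × 3/19 × 2/18 × 1/17 = 24/116280 = 1/4845.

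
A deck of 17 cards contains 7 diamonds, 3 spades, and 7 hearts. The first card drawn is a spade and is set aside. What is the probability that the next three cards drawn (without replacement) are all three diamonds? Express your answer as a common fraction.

With the first card removed, 7 diamonds remain out of 16.
P = 7/16 × 6/15 × 5/14 = 210/3360 = 1/16.

1/16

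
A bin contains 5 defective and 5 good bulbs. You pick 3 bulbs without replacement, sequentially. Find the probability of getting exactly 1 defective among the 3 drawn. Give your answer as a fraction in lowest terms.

One ordering (defective drawn first) has probability 5/10 × 5/9 × 4/8 = 100/720 = 5/36.
There are C(3,1) = 3 such orderings, each equally likely, so P = 3 × 5/36 = 5/12.

5/12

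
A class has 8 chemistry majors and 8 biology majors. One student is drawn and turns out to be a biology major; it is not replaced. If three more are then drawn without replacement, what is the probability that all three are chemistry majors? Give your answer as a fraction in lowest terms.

8/65

With the first student removed, 8 chemistry majors remain out of 15.
P = 8/15 × 7/14 × 6/13 = 336/2730 = 8/65.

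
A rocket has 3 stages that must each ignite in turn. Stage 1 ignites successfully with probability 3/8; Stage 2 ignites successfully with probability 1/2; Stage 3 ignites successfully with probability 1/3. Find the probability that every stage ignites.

The events are sequential, so multiply the conditional probabilities:
P = 3/8 × 1/2 × 1/3 = 3/48 = 1/16.

1/16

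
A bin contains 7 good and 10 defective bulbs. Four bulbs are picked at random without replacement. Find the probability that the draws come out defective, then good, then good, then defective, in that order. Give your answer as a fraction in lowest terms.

Chain rule:
P = 10/17 × 7/16 × 6/15 × 9/14 = 3780/57120 = 9/136.

9/136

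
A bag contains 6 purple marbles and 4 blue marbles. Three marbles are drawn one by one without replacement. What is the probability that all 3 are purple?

P(every draw is purple) = 6/10 × 5/9 × 4/8 = 120/720 = 1/6.

1/6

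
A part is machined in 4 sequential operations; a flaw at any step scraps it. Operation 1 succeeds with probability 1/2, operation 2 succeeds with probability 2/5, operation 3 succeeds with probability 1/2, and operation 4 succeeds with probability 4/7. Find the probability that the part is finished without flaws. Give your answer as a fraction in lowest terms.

Multiplying along the chain,
P = 1/2 × 2/5 × 1/2 × 4/7 = 8/140 = 2/35.

2/35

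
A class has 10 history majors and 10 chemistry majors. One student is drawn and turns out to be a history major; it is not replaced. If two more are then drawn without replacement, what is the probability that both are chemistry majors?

With the first student removed, 10 chemistry majors remain out of 19.
P = 10/19 × 9/18 = 90/342 = 5/19.

5/19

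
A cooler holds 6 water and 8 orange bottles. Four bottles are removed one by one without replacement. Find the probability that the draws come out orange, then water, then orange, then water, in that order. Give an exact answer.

Each draw changes the counts, so multiply the conditional probabilities along the sequence:
P = 8/14 × 6/13 × 7/12 × 5/11 = 1680/24024 = 10/143.

10/143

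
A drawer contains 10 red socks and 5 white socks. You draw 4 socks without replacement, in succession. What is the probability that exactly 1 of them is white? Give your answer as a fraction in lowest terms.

One ordering (white drawn first) has probability 5/15 × 10/14 × 9/13 × 8/12 = 3600/32760 = 10/91.
There are C(4,1) = 4 such orderings, each equally likely, so P = 4 × 10/91 = 40/91.

40/91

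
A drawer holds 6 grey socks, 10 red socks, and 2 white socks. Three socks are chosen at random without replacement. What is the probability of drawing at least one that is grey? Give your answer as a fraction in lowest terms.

P(no grey) = 12/18 × 11/17 × 10/16 = 1320/4896 = 55/204.
P(at least one) = 1 − 55/204 = 149/204.

149/204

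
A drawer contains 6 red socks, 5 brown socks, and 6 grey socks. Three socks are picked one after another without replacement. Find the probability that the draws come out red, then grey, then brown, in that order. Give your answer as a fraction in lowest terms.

Each draw changes the counts, so multiply the conditional probabilities along the sequence:
P = 6/17 × 6/16 × 5/15 = 180/4080 = 3/68.

3/68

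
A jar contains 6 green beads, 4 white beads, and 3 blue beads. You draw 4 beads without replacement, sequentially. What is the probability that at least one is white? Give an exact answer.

589/715

P(no white) = 9/13 × 8/12 × 7/11 × 6/10 = 3024/17160 = 126/715.
P(at least one) = 1 − 126/715 = 589/715.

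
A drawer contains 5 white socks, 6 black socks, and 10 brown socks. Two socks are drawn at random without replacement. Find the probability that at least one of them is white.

3/7

P(no white) = 16/21 × 15/20 = 240/420 = 4/7.
P(at least one) = 1 − 4/7 = 3/7.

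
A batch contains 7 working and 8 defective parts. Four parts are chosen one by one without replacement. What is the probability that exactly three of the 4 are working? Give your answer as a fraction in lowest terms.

One ordering (working drawn first) has probability 7/15 × 6/14 × 5/13 × 8/12 = 1680/32760 = 2/39.
There are C(4,3) = 4 such orderings, each equally likely, so P = 4 × 2/39 = 8/39.

8/39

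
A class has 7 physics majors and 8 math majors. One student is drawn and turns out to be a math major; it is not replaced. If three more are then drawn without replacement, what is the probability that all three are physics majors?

5/52

After the first draw, 7 of the remaining 14 students are physics majors.
P = 7/14 × 6/13 × 5/12 = 210/2184 = 5/52.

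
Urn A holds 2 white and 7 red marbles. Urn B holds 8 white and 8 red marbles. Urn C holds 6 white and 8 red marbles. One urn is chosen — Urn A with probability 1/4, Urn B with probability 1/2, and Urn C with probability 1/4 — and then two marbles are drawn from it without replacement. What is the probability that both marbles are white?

10799/65520

From Urn A: P(both white) = (2/9)(1/8) = 1/36.
From Urn B: P(both white) = (8/16)(7/15) = 7/30.
From Urn C: P(both white) = (6/14)(5/13) = 15/91.
Total probability = (1/4)(1/36) + (1/2)(7/30) + (1/4)(15/91) = 10799/65520.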